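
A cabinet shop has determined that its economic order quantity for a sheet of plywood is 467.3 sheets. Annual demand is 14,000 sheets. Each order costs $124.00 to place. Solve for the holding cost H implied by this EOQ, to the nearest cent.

Squaring Q* = √(2DS/H) gives Q*² = 2DS/H.
From Q* = √(2DS/H): H = 2DS / Q*² = 2 × 14,000 × 124 / 467.3² = 15.8997.

H ≈ $15.90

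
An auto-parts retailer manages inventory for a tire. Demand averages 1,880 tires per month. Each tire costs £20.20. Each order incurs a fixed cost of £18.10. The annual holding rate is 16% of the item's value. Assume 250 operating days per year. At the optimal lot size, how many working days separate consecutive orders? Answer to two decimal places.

T ≈ 5.57 days

Annual demand D = 1,880 × 12 = 22,560.
Holding cost H = 0.16 × £20.20 = £3.2320 per unit per year.
Q* = √(2DS/H) = √(2 × 22,560 × 18.1 / 3.232) ≈ 502.68.
Cycle time = Q*/D × 250 = 502.68 / 22,560 × 250 ≈ 5.570 days.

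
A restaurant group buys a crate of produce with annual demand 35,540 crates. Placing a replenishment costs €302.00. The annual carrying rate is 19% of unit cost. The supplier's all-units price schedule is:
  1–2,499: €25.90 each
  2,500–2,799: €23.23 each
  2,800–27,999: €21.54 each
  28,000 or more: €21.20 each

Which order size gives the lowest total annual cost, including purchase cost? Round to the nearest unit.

Q* ≈ 2,800 crates

Holding cost per unit per year at price C is H = 0.19·C.
Candidates are each tier's EOQ (if it falls in that tier) and each price-break quantity.
EOQ at €25.90 = 2088.6 (feasible in tier 1): TC = 35,540×€25.90 + (35,540/2088.6)×302 + (2088.6/2)×0.19×€25.90 = €930,763.89.
EOQ at €23.23 = 2205.3 < 2500, so use break Q=2500: TC = 35,540×€23.23 + (35,540/2500.0)×302 + (2500.0/2)×0.19×€23.23 = €835,404.56.
EOQ at €21.54 = 2290.2 < 2800, so use break Q=2800: TC = 35,540×€21.54 + (35,540/2800.0)×302 + (2800.0/2)×0.19×€21.54 = €775,094.48.
EOQ at €21.20 = 2308.5 < 28000, so use break Q=28000: TC = 35,540×€21.20 + (35,540/28000.0)×302 + (28000.0/2)×0.19×€21.20 = €810,223.32.
Lowest total cost is €775,094.48 at Q = 2800.0.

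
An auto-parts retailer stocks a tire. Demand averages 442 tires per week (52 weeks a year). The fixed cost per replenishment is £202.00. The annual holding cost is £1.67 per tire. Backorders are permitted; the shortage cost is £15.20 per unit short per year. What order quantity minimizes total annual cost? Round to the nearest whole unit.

Annual demand D = 442 × 52 = 22,984.
With planned backorders, Q* = √(2DS/H) · √((H+B)/B).
√(2DS/H) = √(2 × 22,984 × 202 / 1.67) = 2358.008.
√((H+B)/B) = √((1.67+15.2)/15.2) = 1.0535.
Q* ≈ 2484.168.

Q* ≈ 2,484 tires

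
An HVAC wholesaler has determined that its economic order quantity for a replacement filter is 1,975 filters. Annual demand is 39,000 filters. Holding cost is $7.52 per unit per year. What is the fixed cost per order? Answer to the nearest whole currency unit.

Invert the EOQ relation Q*² = 2DS/H.
From Q* = √(2DS/H): S = Q*²H / (2D) = 1,975² × 7.52 / (2 × 39,000) = 376.0603.

S ≈ $376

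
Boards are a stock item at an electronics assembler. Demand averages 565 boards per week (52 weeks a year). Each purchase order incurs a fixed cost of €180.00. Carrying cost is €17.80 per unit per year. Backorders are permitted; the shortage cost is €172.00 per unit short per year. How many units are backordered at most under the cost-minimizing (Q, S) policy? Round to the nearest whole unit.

S* ≈ 76 boards

Annual demand D = 565 × 52 = 29,380.
With planned backorders, Q* = √(2DS/H) · √((H+B)/B).
√(2DS/H) = √(2 × 29,380 × 180 / 17.8) = 770.845.
√((H+B)/B) = √((17.8+172)/172) = 1.0505.
Q* ≈ 809.750.
S* = Q* · H/(H+B) = 809.750 × 17.8/189.8 ≈ 75.941.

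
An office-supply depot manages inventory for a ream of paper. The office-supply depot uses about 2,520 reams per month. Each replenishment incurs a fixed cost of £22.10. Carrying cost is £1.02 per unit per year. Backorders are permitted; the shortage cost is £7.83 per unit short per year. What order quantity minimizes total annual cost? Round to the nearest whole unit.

Annual demand D = 2,520 × 12 = 30,240.
With planned backorders, Q* = √(2DS/H) · √((H+B)/B).
√(2DS/H) = √(2 × 30,240 × 22.1 / 1.02) = 1144.727.
√((H+B)/B) = √((1.02+7.83)/7.83) = 1.0631.
Q* ≈ 1217.006.

Q* ≈ 1,217 reams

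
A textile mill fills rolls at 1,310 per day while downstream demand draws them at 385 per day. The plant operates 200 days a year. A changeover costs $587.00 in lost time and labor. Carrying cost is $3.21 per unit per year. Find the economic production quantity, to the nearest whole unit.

Q* ≈ 6,315 rolls

Annual demand D = 385 × 200 = 77,000.
Production build-up factor (1 − d/p) = 1 − 385/1,310 = 0.7061.
Q* = √(2DS / (H(1 − d/p))) = √(2 × 77,000 × 587 / (3.21 × 0.7061)).
= √(90,398,000 / 2.2666) ≈ 6315.266.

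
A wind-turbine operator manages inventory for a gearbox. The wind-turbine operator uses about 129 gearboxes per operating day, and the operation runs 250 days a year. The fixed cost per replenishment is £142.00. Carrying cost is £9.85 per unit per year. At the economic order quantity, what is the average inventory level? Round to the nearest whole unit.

Annual demand D = 129 × 250 = 32,250.
Q* = √(2DS/H) = √(2 × 32,250 × 142 / 9.85) ≈ 964.29.
Average inventory = Q*/2 ≈ 964.29 / 2 = 482.143.

Average inventory ≈ 482 gearboxes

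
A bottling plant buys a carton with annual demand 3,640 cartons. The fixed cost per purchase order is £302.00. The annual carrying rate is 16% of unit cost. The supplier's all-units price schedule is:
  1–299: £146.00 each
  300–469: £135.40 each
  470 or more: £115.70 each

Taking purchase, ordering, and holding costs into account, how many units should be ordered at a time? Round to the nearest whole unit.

Q* ≈ 470 cartons

Holding cost per unit per year at price C is H = 0.16·C.
Candidates are each tier's EOQ (if it falls in that tier) and each price-break quantity.
Tier 1 (£146.00): EOQ = 306.8 exceeds tier's upper bound 299, so this tier is dominated.
EOQ at £135.40 = 318.6 (feasible in tier 2): TC = 3,640×£135.40 + (3,640/318.6)×302 + (318.6/2)×0.16×£135.40 = £499,757.42.
EOQ at £115.70 = 344.6 < 470, so use break Q=470: TC = 3,640×£115.70 + (3,640/470.0)×302 + (470.0/2)×0.16×£115.70 = £427,837.21.
Lowest total cost is £427,837.21 at Q = 470.0.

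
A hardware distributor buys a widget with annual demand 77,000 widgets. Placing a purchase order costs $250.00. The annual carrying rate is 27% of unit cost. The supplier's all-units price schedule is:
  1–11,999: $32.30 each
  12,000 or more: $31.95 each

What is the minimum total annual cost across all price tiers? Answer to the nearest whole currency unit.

TC* ≈ $2,505,424

Holding cost per unit per year at price C is H = 0.27·C.
Evaluate total cost at each tier's feasible EOQ or, if the EOQ is below the tier, at the tier's minimum quantity.
EOQ at $32.30 = 2101.1 (feasible in tier 1): TC = 77,000×$32.30 + (77,000/2101.1)×250 + (2101.1/2)×0.27×$32.30 = $2,505,423.71.
EOQ at $31.95 = 2112.6 < 12000, so use break Q=12000: TC = 77,000×$31.95 + (77,000/12000.0)×250 + (12000.0/2)×0.27×$31.95 = $2,513,513.17.
Lowest total cost among the candidates is at Q = 2101.1.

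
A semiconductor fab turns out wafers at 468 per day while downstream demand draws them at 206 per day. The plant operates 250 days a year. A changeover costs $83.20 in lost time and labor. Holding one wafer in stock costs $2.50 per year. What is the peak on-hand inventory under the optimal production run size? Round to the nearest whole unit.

I_max ≈ 1,385 wafers

Annual demand D = 206 × 250 = 51,500.
Production build-up factor (1 − d/p) = 1 − 206/468 = 0.5598.
Q* = √(2DS / (H(1 − d/p))) = √(2 × 51,500 × 83.2 / (2.5 × 0.5598)).
= √(8,569,600 / 1.3996) ≈ 2474.472.
Maximum inventory = Q*(1 − d/p) = 2474.472 × 0.5598 ≈ 1385.281.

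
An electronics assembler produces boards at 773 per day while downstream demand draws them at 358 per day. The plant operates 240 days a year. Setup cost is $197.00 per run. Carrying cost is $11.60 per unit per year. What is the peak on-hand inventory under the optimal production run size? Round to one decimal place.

Annual demand D = 358 × 240 = 85,920.
Production build-up factor (1 − d/p) = 1 − 358/773 = 0.5369.
Q* = √(2DS / (H(1 − d/p))) = √(2 × 85,920 × 197 / (11.6 × 0.5369)).
= √(33,852,480 / 6.2277) ≈ 2331.481.
Maximum inventory = Q*(1 − d/p) = 2331.481 × 0.5369 ≈ 1251.701.

I_max ≈ 1,251.7 boards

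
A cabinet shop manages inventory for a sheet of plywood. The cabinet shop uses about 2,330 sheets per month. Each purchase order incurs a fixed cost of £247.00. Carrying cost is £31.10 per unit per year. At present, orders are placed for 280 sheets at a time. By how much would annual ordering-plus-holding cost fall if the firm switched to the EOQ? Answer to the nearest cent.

Extra cost ≈ £8,292.87 per year

Annual demand D = 2,330 × 12 = 27,960.
EOQ = √(2DS/H) = √(2 × 27,960 × 247 / 31.1) ≈ 666.43.
Cost at Q* = (D/Q*)S + (Q*/2)H = √(2DSH) ≈ £20,725.85.
Cost at Q = 280: (27,960/280)×247 + (280/2)×31.1 = £24,664.71 + £4,354.00 = £29,018.71.
Excess = £29,018.71 − £20,725.85 = £8,292.87.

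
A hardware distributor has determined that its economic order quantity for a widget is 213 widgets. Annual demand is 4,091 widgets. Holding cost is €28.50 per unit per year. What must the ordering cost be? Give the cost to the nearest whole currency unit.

The basic EOQ model gives Q* = √(2DS/H); rearrange for the unknown.
From Q* = √(2DS/H): S = Q*²H / (2D) = 213² × 28.5 / (2 × 4,091) = 158.0318.

S ≈ €158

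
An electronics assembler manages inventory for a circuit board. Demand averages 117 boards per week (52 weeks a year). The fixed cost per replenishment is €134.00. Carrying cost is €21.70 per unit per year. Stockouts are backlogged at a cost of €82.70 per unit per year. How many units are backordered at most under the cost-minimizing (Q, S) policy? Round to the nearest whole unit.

S* ≈ 64 boards

Annual demand D = 117 × 52 = 6,084.
With planned backorders, Q* = √(2DS/H) · √((H+B)/B).
√(2DS/H) = √(2 × 6,084 × 134 / 21.7) = 274.115.
√((H+B)/B) = √((21.7+82.7)/82.7) = 1.1236.
Q* ≈ 307.985.
S* = Q* · H/(H+B) = 307.985 × 21.7/104.4 ≈ 64.016.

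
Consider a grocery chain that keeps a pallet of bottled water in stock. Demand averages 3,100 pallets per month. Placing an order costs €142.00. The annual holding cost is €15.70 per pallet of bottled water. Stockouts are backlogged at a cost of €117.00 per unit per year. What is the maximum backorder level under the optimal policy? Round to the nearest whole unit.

Annual demand D = 3,100 × 12 = 37,200.
With planned backorders, Q* = √(2DS/H) · √((H+B)/B).
√(2DS/H) = √(2 × 37,200 × 142 / 15.7) = 820.315.
√((H+B)/B) = √((15.7+117)/117) = 1.0650.
Q* ≈ 873.622.
S* = Q* · H/(H+B) = 873.622 × 15.7/132.7 ≈ 103.360.

S* ≈ 103 pallets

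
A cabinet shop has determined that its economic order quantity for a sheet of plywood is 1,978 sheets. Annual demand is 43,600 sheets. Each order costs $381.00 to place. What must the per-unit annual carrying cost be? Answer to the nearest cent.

Squaring Q* = √(2DS/H) gives Q*² = 2DS/H.
From Q* = √(2DS/H): H = 2DS / Q*² = 2 × 43,600 × 381 / 1,978² = 8.4916.

H ≈ $8.49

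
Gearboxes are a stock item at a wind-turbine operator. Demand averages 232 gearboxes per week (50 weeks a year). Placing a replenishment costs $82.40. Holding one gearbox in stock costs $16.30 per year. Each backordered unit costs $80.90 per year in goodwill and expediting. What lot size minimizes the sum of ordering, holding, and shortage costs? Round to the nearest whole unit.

Q* ≈ 375 gearboxes

Annual demand D = 232 × 50 = 11,600.
With planned backorders, Q* = √(2DS/H) · √((H+B)/B).
√(2DS/H) = √(2 × 11,600 × 82.4 / 16.3) = 342.463.
√((H+B)/B) = √((16.3+80.9)/80.9) = 1.0961.
Q* ≈ 375.381.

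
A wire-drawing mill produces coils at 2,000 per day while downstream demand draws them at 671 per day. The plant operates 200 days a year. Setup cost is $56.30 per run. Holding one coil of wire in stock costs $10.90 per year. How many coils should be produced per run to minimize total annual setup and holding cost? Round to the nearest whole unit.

Q* ≈ 1,444 coils

Annual demand D = 671 × 200 = 134,200.
Production build-up factor (1 − d/p) = 1 − 671/2,000 = 0.6645.
Q* = √(2DS / (H(1 − d/p))) = √(2 × 134,200 × 56.3 / (10.9 × 0.6645)).
= √(15,110,920 / 7.2431) ≈ 1444.391.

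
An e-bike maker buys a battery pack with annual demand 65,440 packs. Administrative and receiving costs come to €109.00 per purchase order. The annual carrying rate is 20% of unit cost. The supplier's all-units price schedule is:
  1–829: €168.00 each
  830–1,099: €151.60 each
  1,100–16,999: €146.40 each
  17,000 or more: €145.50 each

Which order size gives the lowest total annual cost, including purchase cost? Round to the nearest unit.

Holding cost per unit per year at price C is H = 0.20·C.
For each price level, check whether its EOQ is feasible; otherwise the best quantity at that price is the breakpoint.
EOQ at €168.00 = 651.6 (feasible in tier 1): TC = 65,440×€168.00 + (65,440/651.6)×109 + (651.6/2)×0.20×€168.00 = €11,015,813.72.
EOQ at €151.60 = 685.9 < 830, so use break Q=830: TC = 65,440×€151.60 + (65,440/830.0)×109 + (830.0/2)×0.20×€151.60 = €9,941,880.73.
EOQ at €146.40 = 698.0 < 1100, so use break Q=1100: TC = 65,440×€146.40 + (65,440/1100.0)×109 + (1100.0/2)×0.20×€146.40 = €9,603,004.51.
EOQ at €145.50 = 700.2 < 17000, so use break Q=17000: TC = 65,440×€145.50 + (65,440/17000.0)×109 + (17000.0/2)×0.20×€145.50 = €9,769,289.59.
Lowest total cost is €9,603,004.51 at Q = 1100.0.

Q* ≈ 1,100 packs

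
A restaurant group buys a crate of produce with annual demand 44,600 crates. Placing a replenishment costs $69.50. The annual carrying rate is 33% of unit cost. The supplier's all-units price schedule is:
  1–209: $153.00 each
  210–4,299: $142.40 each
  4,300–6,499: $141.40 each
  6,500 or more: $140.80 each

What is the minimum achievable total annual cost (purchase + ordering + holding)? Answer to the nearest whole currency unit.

TC* ≈ $6,368,108

Holding cost per unit per year at price C is H = 0.33·C.
Candidates are each tier's EOQ (if it falls in that tier) and each price-break quantity.
Tier 1 ($153.00): EOQ = 350.4 exceeds tier's upper bound 209, so this tier is dominated.
EOQ at $142.40 = 363.2 (feasible in tier 2): TC = 44,600×$142.40 + (44,600/363.2)×69.5 + (363.2/2)×0.33×$142.40 = $6,368,108.16.
EOQ at $141.40 = 364.5 < 4300, so use break Q=4300: TC = 44,600×$141.40 + (44,600/4300.0)×69.5 + (4300.0/2)×0.33×$141.40 = $6,407,484.16.
EOQ at $140.80 = 365.3 < 6500, so use break Q=6500: TC = 44,600×$140.80 + (44,600/6500.0)×69.5 + (6500.0/2)×0.33×$140.80 = $6,431,164.88.
Lowest total cost among the candidates is at Q = 363.2.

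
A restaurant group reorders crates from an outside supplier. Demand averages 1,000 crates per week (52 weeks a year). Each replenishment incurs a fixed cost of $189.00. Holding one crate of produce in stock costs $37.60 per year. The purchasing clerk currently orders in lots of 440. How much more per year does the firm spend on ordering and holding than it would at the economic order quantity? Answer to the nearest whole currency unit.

Extra cost ≈ $3,423 per year

Annual demand D = 1,000 × 52 = 52,000.
EOQ = √(2DS/H) = √(2 × 52,000 × 189 / 37.6) ≈ 723.03.
Cost at Q* = (D/Q*)S + (Q*/2)H = √(2DSH) ≈ $27,185.76.
Cost at Q = 440: (52,000/440)×189 + (440/2)×37.6 = $22,336.36 + $8,272.00 = $30,608.36.
Excess = $30,608.36 − $27,185.76 = $3,422.60.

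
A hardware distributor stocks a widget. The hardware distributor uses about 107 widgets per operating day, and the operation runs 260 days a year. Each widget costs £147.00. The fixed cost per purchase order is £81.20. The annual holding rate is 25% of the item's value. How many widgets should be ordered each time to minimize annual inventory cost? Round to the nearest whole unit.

Annual demand D = 107 × 260 = 27,820.
Holding cost H = 0.25 × £147.00 = £36.7500 per unit per year.
EOQ = √(2DS / H) = √(2 × 27,820 × 81.2 / 36.75).
= √(4,517,968 / 36.75) = √122,937.9048 ≈ 350.625.

Q* ≈ 351 widgets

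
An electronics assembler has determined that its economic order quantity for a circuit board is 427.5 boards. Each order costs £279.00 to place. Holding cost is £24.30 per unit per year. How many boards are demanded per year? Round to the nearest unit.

D ≈ 7,959 boards per year

Invert the EOQ relation Q*² = 2DS/H.
From Q* = √(2DS/H): D = Q*²H / (2S) = 427.5² × 24.3 / (2 × 279) = 7958.740.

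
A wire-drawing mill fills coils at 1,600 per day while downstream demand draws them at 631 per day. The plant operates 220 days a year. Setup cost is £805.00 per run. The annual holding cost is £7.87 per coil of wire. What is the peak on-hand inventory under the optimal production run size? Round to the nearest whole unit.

Annual demand D = 631 × 220 = 138,820.
Production build-up factor (1 − d/p) = 1 − 631/1,600 = 0.6056.
Q* = √(2DS / (H(1 − d/p))) = √(2 × 138,820 × 805 / (7.87 × 0.6056)).
= √(223,500,200 / 4.7663) ≈ 6847.778.
Maximum inventory = Q*(1 − d/p) = 6847.778 × 0.6056 ≈ 4147.186.

I_max ≈ 4,147 coils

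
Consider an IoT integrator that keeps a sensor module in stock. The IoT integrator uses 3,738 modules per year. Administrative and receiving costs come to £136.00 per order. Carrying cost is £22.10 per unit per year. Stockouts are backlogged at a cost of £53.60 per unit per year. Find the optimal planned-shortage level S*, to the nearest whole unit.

With planned backorders, Q* = √(2DS/H) · √((H+B)/B).
√(2DS/H) = √(2 × 3,738 × 136 / 22.1) = 214.490.
√((H+B)/B) = √((22.1+53.6)/53.6) = 1.1884.
Q* ≈ 254.902.
S* = Q* · H/(H+B) = 254.902 × 22.1/75.7 ≈ 74.417.

S* ≈ 74 modules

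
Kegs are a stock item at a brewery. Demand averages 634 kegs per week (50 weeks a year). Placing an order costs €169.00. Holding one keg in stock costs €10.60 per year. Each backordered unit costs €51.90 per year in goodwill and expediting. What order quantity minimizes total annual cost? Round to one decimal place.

Annual demand D = 634 × 50 = 31,700.
With planned backorders, Q* = √(2DS/H) · √((H+B)/B).
√(2DS/H) = √(2 × 31,700 × 169 / 10.6) = 1005.391.
√((H+B)/B) = √((10.6+51.9)/51.9) = 1.0974.
Q* ≈ 1103.294.

Q* ≈ 1,103.3 kegs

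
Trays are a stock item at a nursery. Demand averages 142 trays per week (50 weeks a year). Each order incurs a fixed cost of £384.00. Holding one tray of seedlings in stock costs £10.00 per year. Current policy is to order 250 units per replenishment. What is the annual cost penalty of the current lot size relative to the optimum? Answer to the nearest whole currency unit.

Annual demand D = 142 × 50 = 7,100.
EOQ = √(2DS/H) = √(2 × 7,100 × 384 / 10) ≈ 738.43.
Cost at Q* = (D/Q*)S + (Q*/2)H = √(2DSH) ≈ £7,384.31.
Cost at Q = 250: (7,100/250)×384 + (250/2)×10 = £10,905.60 + £1,250.00 = £12,155.60.
Excess = £12,155.60 − £7,384.31 = £4,771.29.

Extra cost ≈ £4,771 per year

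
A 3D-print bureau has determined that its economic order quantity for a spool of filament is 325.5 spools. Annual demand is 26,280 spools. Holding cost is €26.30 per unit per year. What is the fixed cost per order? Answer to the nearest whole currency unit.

S ≈ €53

The basic EOQ model gives Q* = √(2DS/H); rearrange for the unknown.
From Q* = √(2DS/H): S = Q*²H / (2D) = 325.5² × 26.3 / (2 × 26,280) = 53.0154.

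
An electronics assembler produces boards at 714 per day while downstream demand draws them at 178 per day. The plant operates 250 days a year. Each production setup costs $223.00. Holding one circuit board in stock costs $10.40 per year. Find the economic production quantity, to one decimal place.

Q* ≈ 1,594.4 boards

Annual demand D = 178 × 250 = 44,500.
Production build-up factor (1 − d/p) = 1 − 178/714 = 0.7507.
Q* = √(2DS / (H(1 − d/p))) = √(2 × 44,500 × 223 / (10.4 × 0.7507)).
= √(19,847,000 / 7.8073) ≈ 1594.401.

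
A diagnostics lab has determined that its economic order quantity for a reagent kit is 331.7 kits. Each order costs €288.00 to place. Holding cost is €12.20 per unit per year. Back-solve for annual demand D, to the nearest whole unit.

Invert the EOQ relation Q*² = 2DS/H.
From Q* = √(2DS/H): D = Q*²H / (2S) = 331.7² × 12.2 / (2 × 288) = 2330.388.

D ≈ 2,330 kits per year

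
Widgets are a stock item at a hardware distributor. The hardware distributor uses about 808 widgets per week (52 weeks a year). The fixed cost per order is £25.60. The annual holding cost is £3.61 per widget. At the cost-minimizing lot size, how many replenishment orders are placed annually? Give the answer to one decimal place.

N ≈ 54.4 orders per year

Annual demand D = 808 × 52 = 42,016.
EOQ = √(2DS/H) = √(2 × 42,016 × 25.6 / 3.61) ≈ 771.95.
Orders per year = D / Q* = 42,016 / 771.95 ≈ 54.428.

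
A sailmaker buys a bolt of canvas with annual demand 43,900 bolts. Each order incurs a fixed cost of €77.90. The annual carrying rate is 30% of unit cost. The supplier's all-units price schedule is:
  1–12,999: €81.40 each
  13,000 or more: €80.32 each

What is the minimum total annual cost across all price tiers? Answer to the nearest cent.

TC* ≈ €3,586,383.76

Holding cost per unit per year at price C is H = 0.30·C.
Evaluate total cost at each tier's feasible EOQ or, if the EOQ is below the tier, at the tier's minimum quantity.
EOQ at €81.40 = 529.2 (feasible in tier 1): TC = 43,900×€81.40 + (43,900/529.2)×77.9 + (529.2/2)×0.30×€81.40 = €3,586,383.76.
EOQ at €80.32 = 532.8 < 13000, so use break Q=13000: TC = 43,900×€80.32 + (43,900/13000.0)×77.9 + (13000.0/2)×0.30×€80.32 = €3,682,935.06.
Lowest total cost among the candidates is at Q = 529.2.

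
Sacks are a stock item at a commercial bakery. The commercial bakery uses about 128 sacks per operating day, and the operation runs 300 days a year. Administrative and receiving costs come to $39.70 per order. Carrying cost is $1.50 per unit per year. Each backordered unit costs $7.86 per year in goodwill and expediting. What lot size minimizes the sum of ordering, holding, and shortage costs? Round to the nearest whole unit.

Annual demand D = 128 × 300 = 38,400.
With planned backorders, Q* = √(2DS/H) · √((H+B)/B).
√(2DS/H) = √(2 × 38,400 × 39.7 / 1.5) = 1425.707.
√((H+B)/B) = √((1.5+7.86)/7.86) = 1.0913.
Q* ≈ 1555.811.

Q* ≈ 1,556 sacks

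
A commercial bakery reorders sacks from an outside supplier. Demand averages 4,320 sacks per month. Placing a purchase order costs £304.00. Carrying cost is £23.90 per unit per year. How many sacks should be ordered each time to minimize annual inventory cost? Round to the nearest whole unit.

Annual demand D = 4,320 × 12 = 51,840.
EOQ = √(2DS / H) = √(2 × 51,840 × 304 / 23.9).
= √(31,518,720 / 23.9) = √1,318,774.8954 ≈ 1148.379.

Q* ≈ 1,148 sacks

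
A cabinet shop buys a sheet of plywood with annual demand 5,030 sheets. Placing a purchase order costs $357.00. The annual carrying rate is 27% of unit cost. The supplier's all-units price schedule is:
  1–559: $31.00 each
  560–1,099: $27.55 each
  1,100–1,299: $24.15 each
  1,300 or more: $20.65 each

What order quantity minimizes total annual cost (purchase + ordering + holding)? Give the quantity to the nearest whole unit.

Q* ≈ 1,300 sheets

Holding cost per unit per year at price C is H = 0.27·C.
Candidates are each tier's EOQ (if it falls in that tier) and each price-break quantity.
Tier 1 ($31.00): EOQ = 655.0 exceeds tier's upper bound 559, so this tier is dominated.
EOQ at $27.55 = 694.8 (feasible in tier 2): TC = 5,030×$27.55 + (5,030/694.8)×357 + (694.8/2)×0.27×$27.55 = $143,745.13.
EOQ at $24.15 = 742.2 < 1100, so use break Q=1100: TC = 5,030×$24.15 + (5,030/1100.0)×357 + (1100.0/2)×0.27×$24.15 = $126,693.24.
EOQ at $20.65 = 802.6 < 1300, so use break Q=1300: TC = 5,030×$20.65 + (5,030/1300.0)×357 + (1300.0/2)×0.27×$20.65 = $108,874.89.
Lowest total cost is $108,874.89 at Q = 1300.0.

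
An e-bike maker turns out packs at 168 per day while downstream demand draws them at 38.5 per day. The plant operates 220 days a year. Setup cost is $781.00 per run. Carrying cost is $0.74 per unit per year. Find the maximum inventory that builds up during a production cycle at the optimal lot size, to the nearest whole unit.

I_max ≈ 3,712 packs

Annual demand D = 38.5 × 220 = 8,470.
Production build-up factor (1 − d/p) = 1 − 38.5/168 = 0.7708.
Q* = √(2DS / (H(1 − d/p))) = √(2 × 8,470 × 781 / (0.74 × 0.7708)).
= √(13,230,140 / 0.5704) ≈ 4815.996.
Maximum inventory = Q*(1 − d/p) = 4815.996 × 0.7708 ≈ 3712.330.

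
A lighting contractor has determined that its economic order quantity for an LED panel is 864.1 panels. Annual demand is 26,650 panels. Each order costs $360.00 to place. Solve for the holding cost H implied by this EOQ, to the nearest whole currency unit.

Squaring Q* = √(2DS/H) gives Q*² = 2DS/H.
From Q* = √(2DS/H): H = 2DS / Q*² = 2 × 26,650 × 360 / 864.1² = 25.6981.

H ≈ $26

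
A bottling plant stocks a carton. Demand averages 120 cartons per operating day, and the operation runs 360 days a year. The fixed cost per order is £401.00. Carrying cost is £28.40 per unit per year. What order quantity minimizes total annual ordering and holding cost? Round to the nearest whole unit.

Q* ≈ 1,105 cartons

Annual demand D = 120 × 360 = 43,200.
EOQ = √(2DS / H) = √(2 × 43,200 × 401 / 28.4).
= √(34,646,400 / 28.4) = √1,219,943.662 ≈ 1104.511.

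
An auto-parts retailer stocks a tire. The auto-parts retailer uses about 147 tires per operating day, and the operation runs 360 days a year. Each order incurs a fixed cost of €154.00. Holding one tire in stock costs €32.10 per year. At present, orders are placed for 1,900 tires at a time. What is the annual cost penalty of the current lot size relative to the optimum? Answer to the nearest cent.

Extra cost ≈ €11,910.53 per year

Annual demand D = 147 × 360 = 52,920.
EOQ = √(2DS/H) = √(2 × 52,920 × 154 / 32.1) ≈ 712.58.
Cost at Q* = (D/Q*)S + (Q*/2)H = √(2DSH) ≈ €22,873.77.
Cost at Q = 1,900: (52,920/1,900)×154 + (1,900/2)×32.1 = €4,289.31 + €30,495.00 = €34,784.31.
Excess = €34,784.31 − €22,873.77 = €11,910.53.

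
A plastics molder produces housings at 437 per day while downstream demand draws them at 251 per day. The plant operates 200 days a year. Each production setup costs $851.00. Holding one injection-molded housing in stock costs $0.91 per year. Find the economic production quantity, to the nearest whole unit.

Annual demand D = 251 × 200 = 50,200.
Production build-up factor (1 − d/p) = 1 − 251/437 = 0.4256.
Q* = √(2DS / (H(1 − d/p))) = √(2 × 50,200 × 851 / (0.91 × 0.4256)).
= √(85,440,400 / 0.3873) ≈ 14852.350.

Q* ≈ 14,852 housings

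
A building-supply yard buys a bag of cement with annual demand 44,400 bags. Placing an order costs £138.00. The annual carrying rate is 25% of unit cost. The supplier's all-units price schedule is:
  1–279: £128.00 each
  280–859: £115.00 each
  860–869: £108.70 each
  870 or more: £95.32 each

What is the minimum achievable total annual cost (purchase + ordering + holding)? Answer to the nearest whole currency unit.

Holding cost per unit per year at price C is H = 0.25·C.
Candidates are each tier's EOQ (if it falls in that tier) and each price-break quantity.
Tier 1 (£128.00): EOQ = 618.8 exceeds tier's upper bound 279, so this tier is dominated.
EOQ at £115.00 = 652.9 (feasible in tier 2): TC = 44,400×£115.00 + (44,400/652.9)×138 + (652.9/2)×0.25×£115.00 = £5,124,770.03.
EOQ at £108.70 = 671.5 < 860, so use break Q=860: TC = 44,400×£108.70 + (44,400/860.0)×138 + (860.0/2)×0.25×£108.70 = £4,845,089.90.
EOQ at £95.32 = 717.1 < 870, so use break Q=870: TC = 44,400×£95.32 + (44,400/870.0)×138 + (870.0/2)×0.25×£95.32 = £4,249,616.81.
Lowest total cost among the candidates is at Q = 870.0.

TC* ≈ £4,249,617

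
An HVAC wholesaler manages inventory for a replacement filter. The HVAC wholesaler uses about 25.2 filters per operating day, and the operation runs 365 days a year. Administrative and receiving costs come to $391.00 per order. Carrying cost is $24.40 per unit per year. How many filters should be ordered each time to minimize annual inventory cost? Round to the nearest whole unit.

Q* ≈ 543 filters

Annual demand D = 25.2 × 365 = 9,198.
EOQ = √(2DS / H) = √(2 × 9,198 × 391 / 24.4).
= √(7,192,836 / 24.4) = √294,788.3607 ≈ 542.944.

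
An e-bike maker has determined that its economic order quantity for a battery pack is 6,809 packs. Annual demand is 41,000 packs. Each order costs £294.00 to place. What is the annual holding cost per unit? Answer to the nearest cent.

H ≈ £0.52

Squaring Q* = √(2DS/H) gives Q*² = 2DS/H.
From Q* = √(2DS/H): H = 2DS / Q*² = 2 × 41,000 × 294 / 6,809² = 0.5200.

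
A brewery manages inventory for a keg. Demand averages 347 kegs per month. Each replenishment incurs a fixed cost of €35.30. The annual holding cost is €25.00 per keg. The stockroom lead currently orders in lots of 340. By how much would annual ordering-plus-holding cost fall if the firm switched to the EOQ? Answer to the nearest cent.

Extra cost ≈ €1,971.33 per year

Annual demand D = 347 × 12 = 4,164.
EOQ = √(2DS/H) = √(2 × 4,164 × 35.3 / 25) ≈ 108.44.
Cost at Q* = (D/Q*)S + (Q*/2)H = √(2DSH) ≈ €2,710.99.
Cost at Q = 340: (4,164/340)×35.3 + (340/2)×25 = €432.32 + €4,250.00 = €4,682.32.
Excess = €4,682.32 − €2,710.99 = €1,971.33.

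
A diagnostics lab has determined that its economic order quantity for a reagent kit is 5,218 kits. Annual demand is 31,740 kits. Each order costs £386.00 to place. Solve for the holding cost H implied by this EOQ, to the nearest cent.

H ≈ £0.90

Squaring Q* = √(2DS/H) gives Q*² = 2DS/H.
From Q* = √(2DS/H): H = 2DS / Q*² = 2 × 31,740 × 386 / 5,218² = 0.8999.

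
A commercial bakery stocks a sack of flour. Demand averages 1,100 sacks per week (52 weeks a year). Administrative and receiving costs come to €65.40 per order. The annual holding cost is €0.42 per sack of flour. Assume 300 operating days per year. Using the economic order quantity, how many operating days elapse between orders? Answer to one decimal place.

T ≈ 22.1 days

Annual demand D = 1,100 × 52 = 57,200.
The optimal lot size = √(2DS/H) = √(2 × 57,200 × 65.4 / 0.42) ≈ 4220.63.
Cycle time = Q*/D × 300 = 4220.63 / 57,200 × 300 ≈ 22.136 days.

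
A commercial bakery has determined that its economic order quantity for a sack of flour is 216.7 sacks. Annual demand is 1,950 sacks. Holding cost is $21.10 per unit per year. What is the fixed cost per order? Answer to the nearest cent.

S ≈ $254.06

Squaring Q* = √(2DS/H) gives Q*² = 2DS/H.
From Q* = √(2DS/H): S = Q*²H / (2D) = 216.7² × 21.1 / (2 × 1,950) = 254.0596.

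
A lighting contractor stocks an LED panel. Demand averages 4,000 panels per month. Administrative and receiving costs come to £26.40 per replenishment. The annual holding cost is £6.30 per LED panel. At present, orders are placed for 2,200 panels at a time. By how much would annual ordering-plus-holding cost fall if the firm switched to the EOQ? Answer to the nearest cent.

Annual demand D = 4,000 × 12 = 48,000.
EOQ = √(2DS/H) = √(2 × 48,000 × 26.4 / 6.3) ≈ 634.26.
Cost at Q* = (D/Q*)S + (Q*/2)H = √(2DSH) ≈ £3,995.84.
Cost at Q = 2,200: (48,000/2,200)×26.4 + (2,200/2)×6.3 = £576.00 + £6,930.00 = £7,506.00.
Excess = £7,506.00 − £3,995.84 = £3,510.16.

Extra cost ≈ £3,510.16 per year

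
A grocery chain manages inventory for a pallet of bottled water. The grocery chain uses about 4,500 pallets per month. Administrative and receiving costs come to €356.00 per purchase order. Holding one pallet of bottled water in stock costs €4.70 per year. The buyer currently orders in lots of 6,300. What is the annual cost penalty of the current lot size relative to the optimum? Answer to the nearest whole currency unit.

Annual demand D = 4,500 × 12 = 54,000.
EOQ = √(2DS/H) = √(2 × 54,000 × 356 / 4.7) ≈ 2860.14.
Cost at Q* = (D/Q*)S + (Q*/2)H = √(2DSH) ≈ €13,442.68.
Cost at Q = 6,300: (54,000/6,300)×356 + (6,300/2)×4.7 = €3,051.43 + €14,805.00 = €17,856.43.
Excess = €17,856.43 − €13,442.68 = €4,413.75.

Extra cost ≈ €4,414 per year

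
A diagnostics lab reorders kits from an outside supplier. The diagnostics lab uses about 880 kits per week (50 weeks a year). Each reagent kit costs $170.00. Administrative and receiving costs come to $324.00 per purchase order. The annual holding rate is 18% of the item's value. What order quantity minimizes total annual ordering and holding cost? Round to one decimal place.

Q* ≈ 965.3 kits

Annual demand D = 880 × 50 = 44,000.
Holding cost H = 0.18 × $170.00 = $30.6000 per unit per year.
EOQ = √(2DS / H) = √(2 × 44,000 × 324 / 30.6).
= √(28,512,000 / 30.6) = √931,764.7059 ≈ 965.280.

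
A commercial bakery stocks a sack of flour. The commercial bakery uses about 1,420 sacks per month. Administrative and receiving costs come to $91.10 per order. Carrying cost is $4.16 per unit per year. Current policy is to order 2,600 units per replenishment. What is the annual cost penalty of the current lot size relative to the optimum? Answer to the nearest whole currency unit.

Annual demand D = 1,420 × 12 = 17,040.
EOQ = √(2DS/H) = √(2 × 17,040 × 91.1 / 4.16) ≈ 863.90.
Cost at Q* = (D/Q*)S + (Q*/2)H = √(2DSH) ≈ $3,593.81.
Cost at Q = 2,600: (17,040/2,600)×91.1 + (2,600/2)×4.16 = $597.06 + $5,408.00 = $6,005.06.
Excess = $6,005.06 − $3,593.81 = $2,411.24.

Extra cost ≈ $2,411 per year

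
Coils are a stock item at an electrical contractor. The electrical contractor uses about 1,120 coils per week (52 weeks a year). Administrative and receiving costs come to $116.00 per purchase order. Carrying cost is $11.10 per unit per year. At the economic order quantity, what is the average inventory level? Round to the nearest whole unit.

Average inventory ≈ 552 coils

Annual demand D = 1,120 × 52 = 58,240.
Q* = √(2DS/H) = √(2 × 58,240 × 116 / 11.1) ≈ 1103.30.
Average inventory = Q*/2 ≈ 1103.30 / 2 = 551.649.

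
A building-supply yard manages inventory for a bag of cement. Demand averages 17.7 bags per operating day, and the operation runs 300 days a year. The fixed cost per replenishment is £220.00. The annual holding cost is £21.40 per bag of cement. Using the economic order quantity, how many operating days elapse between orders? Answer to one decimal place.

T ≈ 18.7 days

Annual demand D = 17.7 × 300 = 5,310.
The optimal lot size = √(2DS/H) = √(2 × 5,310 × 220 / 21.4) ≈ 330.42.
Cycle time = Q*/D × 300 = 330.42 / 5,310 × 300 ≈ 18.668 days.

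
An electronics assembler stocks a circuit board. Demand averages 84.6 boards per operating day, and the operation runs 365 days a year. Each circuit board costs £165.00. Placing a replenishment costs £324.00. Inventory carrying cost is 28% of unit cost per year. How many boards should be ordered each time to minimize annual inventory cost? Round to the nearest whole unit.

Q* ≈ 658 boards

Annual demand D = 84.6 × 365 = 30,879.
Holding cost H = 0.28 × £165.00 = £46.2000 per unit per year.
EOQ = √(2DS / H) = √(2 × 30,879 × 324 / 46.2).
= √(20,009,592 / 46.2) = √433,108.0519 ≈ 658.109.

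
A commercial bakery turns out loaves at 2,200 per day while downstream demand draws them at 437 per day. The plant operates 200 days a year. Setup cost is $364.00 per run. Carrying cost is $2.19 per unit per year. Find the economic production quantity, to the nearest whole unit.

Annual demand D = 437 × 200 = 87,400.
Production build-up factor (1 − d/p) = 1 − 437/2,200 = 0.8014.
Q* = √(2DS / (H(1 − d/p))) = √(2 × 87,400 × 364 / (2.19 × 0.8014)).
= √(63,627,200 / 1.755) ≈ 6021.221.

Q* ≈ 6,021 loaves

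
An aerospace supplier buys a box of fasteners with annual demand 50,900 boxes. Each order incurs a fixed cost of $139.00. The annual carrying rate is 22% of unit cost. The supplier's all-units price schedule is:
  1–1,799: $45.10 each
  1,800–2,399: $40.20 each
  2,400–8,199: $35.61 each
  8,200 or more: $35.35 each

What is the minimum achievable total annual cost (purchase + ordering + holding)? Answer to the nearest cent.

Holding cost per unit per year at price C is H = 0.22·C.
For each price level, check whether its EOQ is feasible; otherwise the best quantity at that price is the breakpoint.
EOQ at $45.10 = 1194.2 (feasible in tier 1): TC = 50,900×$45.10 + (50,900/1194.2)×139 + (1194.2/2)×0.22×$45.10 = $2,307,438.98.
EOQ at $40.20 = 1264.9 < 1800, so use break Q=1800: TC = 50,900×$40.20 + (50,900/1800.0)×139 + (1800.0/2)×0.22×$40.20 = $2,058,070.21.
EOQ at $35.61 = 1344.0 < 2400, so use break Q=2400: TC = 50,900×$35.61 + (50,900/2400.0)×139 + (2400.0/2)×0.22×$35.61 = $1,824,898.00.
EOQ at $35.35 = 1348.9 < 8200, so use break Q=8200: TC = 50,900×$35.35 + (50,900/8200.0)×139 + (8200.0/2)×0.22×$35.35 = $1,832,063.52.
Lowest total cost among the candidates is at Q = 2400.0.

TC* ≈ $1,824,898.00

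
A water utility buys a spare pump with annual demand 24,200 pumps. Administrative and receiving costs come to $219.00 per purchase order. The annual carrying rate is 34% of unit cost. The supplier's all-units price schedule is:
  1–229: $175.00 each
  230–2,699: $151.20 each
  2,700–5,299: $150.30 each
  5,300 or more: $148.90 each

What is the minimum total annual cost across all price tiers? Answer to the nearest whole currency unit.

Holding cost per unit per year at price C is H = 0.34·C.
For each price level, check whether its EOQ is feasible; otherwise the best quantity at that price is the breakpoint.
Tier 1 ($175.00): EOQ = 422.1 exceeds tier's upper bound 229, so this tier is dominated.
EOQ at $151.20 = 454.1 (feasible in tier 2): TC = 24,200×$151.20 + (24,200/454.1)×219 + (454.1/2)×0.34×$151.20 = $3,682,383.18.
EOQ at $150.30 = 455.4 < 2700, so use break Q=2700: TC = 24,200×$150.30 + (24,200/2700.0)×219 + (2700.0/2)×0.34×$150.30 = $3,708,210.59.
EOQ at $148.90 = 457.6 < 5300, so use break Q=5300: TC = 24,200×$148.90 + (24,200/5300.0)×219 + (5300.0/2)×0.34×$148.90 = $3,738,538.86.
Lowest total cost among the candidates is at Q = 454.1.

TC* ≈ $3,682,383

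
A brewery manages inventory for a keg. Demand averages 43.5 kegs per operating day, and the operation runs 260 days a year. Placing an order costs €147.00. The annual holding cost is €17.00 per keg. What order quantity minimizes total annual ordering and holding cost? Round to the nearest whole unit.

Annual demand D = 43.5 × 260 = 11,310.
EOQ = √(2DS / H) = √(2 × 11,310 × 147 / 17).
= √(3,325,140 / 17) = √195,596.4706 ≈ 442.263.

Q* ≈ 442 kegs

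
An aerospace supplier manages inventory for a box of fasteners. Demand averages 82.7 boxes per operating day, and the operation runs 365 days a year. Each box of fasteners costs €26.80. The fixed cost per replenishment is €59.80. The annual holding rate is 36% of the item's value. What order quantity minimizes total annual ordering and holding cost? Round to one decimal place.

Annual demand D = 82.7 × 365 = 30,185.5.
Holding cost H = 0.36 × €26.80 = €9.6480 per unit per year.
EOQ = √(2DS / H) = √(2 × 30,185.5 × 59.8 / 9.648).
= √(3,610,185.8 / 9.648) = √374,190.0705 ≈ 611.711.

Q* ≈ 611.7 boxes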